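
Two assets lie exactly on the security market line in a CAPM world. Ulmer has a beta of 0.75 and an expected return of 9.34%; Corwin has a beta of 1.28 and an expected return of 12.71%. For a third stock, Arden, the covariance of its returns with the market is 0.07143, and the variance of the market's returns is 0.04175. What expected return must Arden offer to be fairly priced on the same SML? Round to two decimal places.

15.45%

MRP = (12.71% − 9.34%) / (1.28 − 0.75) = 6.3585%
R_f = 9.34% − 0.75 × 6.3585% = 4.5711%
β_Arden = Cov / Var(R_m) = 0.07143 / 0.04175 = 1.7109
E(R_Arden) = R_f + β × MRP = 4.5711% + 1.7109 × 6.3585% = 15.45%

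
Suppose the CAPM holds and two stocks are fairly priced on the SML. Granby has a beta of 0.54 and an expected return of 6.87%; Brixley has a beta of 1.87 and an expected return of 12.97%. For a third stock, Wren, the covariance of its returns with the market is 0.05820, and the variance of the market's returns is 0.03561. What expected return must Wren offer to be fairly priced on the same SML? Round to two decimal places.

MRP = (12.97% − 6.87%) / (1.87 − 0.54) = 4.5865%
R_f = 6.87% − 0.54 × 4.5865% = 4.3933%
β_Wren = Cov / Var(R_m) = 0.05820 / 0.03561 = 1.6344
E(R_Wren) = R_f + β × MRP = 4.3933% + 1.6344 × 4.5865% = 11.89%

11.89%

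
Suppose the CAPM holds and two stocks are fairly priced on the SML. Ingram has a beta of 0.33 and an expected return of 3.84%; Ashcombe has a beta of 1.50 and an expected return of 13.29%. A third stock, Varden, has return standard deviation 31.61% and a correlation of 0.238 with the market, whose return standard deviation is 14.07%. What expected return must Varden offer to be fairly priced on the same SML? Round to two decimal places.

5.49%

MRP = (13.29% − 3.84%) / (1.50 − 0.33) = 8.0769%
R_f = 3.84% − 0.33 × 8.0769% = 1.1746%
β_Varden = ρ·σ_i/σ_m = 0.238 × 31.61 / 14.07 = 0.5347
E(R_Varden) = R_f + β × MRP = 1.1746% + 0.5347 × 8.0769% = 5.49%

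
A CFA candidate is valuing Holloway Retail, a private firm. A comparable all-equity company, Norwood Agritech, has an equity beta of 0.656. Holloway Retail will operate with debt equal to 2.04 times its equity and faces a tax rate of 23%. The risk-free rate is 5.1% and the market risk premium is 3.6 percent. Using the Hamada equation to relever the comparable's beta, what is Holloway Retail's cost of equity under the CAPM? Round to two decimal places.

β_L = β_U × [1 + (1 − t)(D/E)] = 0.656 × [1 + (1 − 0.23) × 2.04]
    = 0.656 × [1 + 0.77 × 2.04] = 0.656 × 2.5708 = 1.6864
E(R) = R_f + β_L × MRP = 5.1% + 1.6864 × 3.6% = 11.17%

11.17%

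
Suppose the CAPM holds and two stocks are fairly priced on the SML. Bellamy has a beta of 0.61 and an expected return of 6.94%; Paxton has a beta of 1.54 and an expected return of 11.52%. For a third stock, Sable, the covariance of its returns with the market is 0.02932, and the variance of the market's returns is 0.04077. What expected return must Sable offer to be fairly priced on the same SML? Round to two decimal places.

MRP = (11.52% − 6.94%) / (1.54 − 0.61) = 4.9247%
R_f = 6.94% − 0.61 × 4.9247% = 3.9359%
β_Sable = Cov / Var(R_m) = 0.02932 / 0.04077 = 0.7192
E(R_Sable) = R_f + β × MRP = 3.9359% + 0.7192 × 4.9247% = 7.48%

7.48%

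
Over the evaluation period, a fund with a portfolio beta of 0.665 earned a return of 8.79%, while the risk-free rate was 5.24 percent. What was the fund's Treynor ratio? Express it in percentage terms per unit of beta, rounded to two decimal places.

Treynor = (R_P − R_f) / β_P = (8.79% − 5.24%) / 0.6650 = 3.55% / 0.6650 = 5.34%

5.34%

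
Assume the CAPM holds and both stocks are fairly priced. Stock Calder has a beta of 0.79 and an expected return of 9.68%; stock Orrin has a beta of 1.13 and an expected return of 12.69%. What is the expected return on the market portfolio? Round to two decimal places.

Both satisfy E(R) = R_f + β·MRP, so the slope of the SML is
MRP = (12.69% − 9.68%) / (1.13 − 0.79) = 3.01% / 0.34 = 8.8529%
R_f = E(R_Calder) − β_Calder·MRP = 9.68% − 0.79 × 8.8529% = 2.6862%
E(R_m) = R_f + MRP = 2.6862% + 8.8529% = 11.54%

11.54%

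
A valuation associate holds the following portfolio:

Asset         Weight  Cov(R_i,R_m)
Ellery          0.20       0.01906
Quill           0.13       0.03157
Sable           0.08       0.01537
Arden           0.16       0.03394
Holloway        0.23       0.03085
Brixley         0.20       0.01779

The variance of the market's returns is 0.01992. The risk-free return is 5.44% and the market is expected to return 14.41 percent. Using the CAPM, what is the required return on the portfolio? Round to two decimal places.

β_Ellery = 0.01906 / 0.01992 = 0.9568
β_Quill = 0.03157 / 0.01992 = 1.5848
β_Sable = 0.01537 / 0.01992 = 0.7716
β_Arden = 0.03394 / 0.01992 = 1.7038
β_Holloway = 0.03085 / 0.01992 = 1.5487
β_Brixley = 0.01779 / 0.01992 = 0.8931
β_P = Σ w_i β_i = 0.20×0.9568 + 0.13×1.5848 + 0.08×0.7716 + 0.16×1.7038 + 0.23×1.5487 + 0.20×0.8931 = 1.2665
MRP = 14.41% − 5.44% = 8.97%
E(R_P) = R_f + β_P × MRP = 5.44% + 1.2665 × 8.97% = 16.80%

16.80%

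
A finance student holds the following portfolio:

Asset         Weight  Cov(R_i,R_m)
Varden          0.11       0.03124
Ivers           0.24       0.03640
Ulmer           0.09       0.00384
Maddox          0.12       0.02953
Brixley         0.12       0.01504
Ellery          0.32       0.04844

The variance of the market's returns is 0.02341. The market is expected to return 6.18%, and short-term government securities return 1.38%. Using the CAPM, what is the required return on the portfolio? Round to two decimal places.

β_Varden = 0.03124 / 0.02341 = 1.3345
β_Ivers = 0.03640 / 0.02341 = 1.5549
β_Ulmer = 0.00384 / 0.02341 = 0.1640
β_Maddox = 0.02953 / 0.02341 = 1.2614
β_Brixley = 0.01504 / 0.02341 = 0.6425
β_Ellery = 0.04844 / 0.02341 = 2.0692
β_P = Σ w_i β_i = 0.11×1.3345 + 0.24×1.5549 + 0.09×0.1640 + 0.12×1.2614 + 0.12×0.6425 + 0.32×2.0692 = 1.4253
MRP = 6.18% − 1.38% = 4.80%
E(R_P) = R_f + β_P × MRP = 1.38% + 1.4253 × 4.80% = 8.22%

8.22%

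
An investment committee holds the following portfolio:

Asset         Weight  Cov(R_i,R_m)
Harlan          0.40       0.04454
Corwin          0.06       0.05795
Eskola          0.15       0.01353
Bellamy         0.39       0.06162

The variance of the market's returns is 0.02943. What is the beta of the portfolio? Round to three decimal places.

β_Harlan = 0.04454 / 0.02943 = 1.5134
β_Corwin = 0.05795 / 0.02943 = 1.9691
β_Eskola = 0.01353 / 0.02943 = 0.4597
β_Bellamy = 0.06162 / 0.02943 = 2.0938
β_P = Σ w_i β_i = 0.40×1.5134 + 0.06×1.9691 + 0.15×0.4597 + 0.39×2.0938 = 1.6090

1.609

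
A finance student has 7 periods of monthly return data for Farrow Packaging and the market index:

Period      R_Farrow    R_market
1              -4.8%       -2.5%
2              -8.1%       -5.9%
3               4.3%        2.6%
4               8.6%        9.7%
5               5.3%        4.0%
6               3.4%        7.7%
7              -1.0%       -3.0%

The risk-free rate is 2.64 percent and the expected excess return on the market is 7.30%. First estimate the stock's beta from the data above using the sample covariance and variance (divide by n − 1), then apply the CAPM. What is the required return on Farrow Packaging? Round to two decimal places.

9.49%

Mean R_i = (-4.8 − 8.1 + 4.3 + 8.6 + 5.3 + 3.4 − 1.0) / 7 = 1.1000%
Mean R_m = (-2.5 − 5.9 + 2.6 + 9.7 + 4.0 + 7.7 − 3.0) / 7 = 1.8000%
Σ(R_i − R̄_i)(R_m − R̄_m) = 190.9100  ⇒  Cov = 190.9100 / 6 = 31.8183
Σ(R_m − R̄_m)² = 203.5200  ⇒  Var(R_m) = 203.5200 / 6 = 33.9200
β = Cov / Var(R_m) = 31.8183 / 33.9200 = 0.9380
E(R) = R_f + β × MRP = 2.64% + 0.9380 × 7.30% = 9.49%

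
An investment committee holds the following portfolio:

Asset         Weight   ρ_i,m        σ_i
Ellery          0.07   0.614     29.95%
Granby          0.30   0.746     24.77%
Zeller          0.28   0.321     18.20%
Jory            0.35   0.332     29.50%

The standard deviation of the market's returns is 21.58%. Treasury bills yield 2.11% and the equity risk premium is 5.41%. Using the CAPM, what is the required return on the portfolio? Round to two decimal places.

5.09%

β_Ellery = 0.614 × 29.95% / 21.58% = 0.8521
β_Granby = 0.746 × 24.77% / 21.58% = 0.8563
β_Zeller = 0.321 × 18.20% / 21.58% = 0.2707
β_Jory = 0.332 × 29.50% / 21.58% = 0.4538
β_P = Σ w_i β_i = 0.07×0.8521 + 0.30×0.8563 + 0.28×0.2707 + 0.35×0.4538 = 0.5512
E(R_P) = R_f + β_P × MRP = 2.11% + 0.5512 × 5.41% = 5.09%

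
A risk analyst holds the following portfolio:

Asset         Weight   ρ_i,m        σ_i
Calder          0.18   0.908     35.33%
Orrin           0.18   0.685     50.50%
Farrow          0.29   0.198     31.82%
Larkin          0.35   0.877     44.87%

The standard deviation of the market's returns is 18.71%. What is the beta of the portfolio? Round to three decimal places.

β_Calder = 0.908 × 35.33% / 18.71% = 1.7146
β_Orrin = 0.685 × 50.50% / 18.71% = 1.8489
β_Farrow = 0.198 × 31.82% / 18.71% = 0.3367
β_Larkin = 0.877 × 44.87% / 18.71% = 2.1032
β_P = Σ w_i β_i = 0.18×1.7146 + 0.18×1.8489 + 0.29×0.3367 + 0.35×2.1032 = 1.4752

1.475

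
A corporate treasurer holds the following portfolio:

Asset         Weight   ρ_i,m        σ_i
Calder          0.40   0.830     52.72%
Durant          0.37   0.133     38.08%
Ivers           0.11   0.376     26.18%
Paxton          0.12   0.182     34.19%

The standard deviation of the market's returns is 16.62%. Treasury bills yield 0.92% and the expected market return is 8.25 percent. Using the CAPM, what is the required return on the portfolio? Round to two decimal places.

10.27%

β_Calder = 0.830 × 52.72% / 16.62% = 2.6328
β_Durant = 0.133 × 38.08% / 16.62% = 0.3047
β_Ivers = 0.376 × 26.18% / 16.62% = 0.5923
β_Paxton = 0.182 × 34.19% / 16.62% = 0.3744
β_P = Σ w_i β_i = 0.40×2.6328 + 0.37×0.3047 + 0.11×0.5923 + 0.12×0.3744 = 1.2759
MRP = 8.25% − 0.92% = 7.33%
E(R_P) = R_f + β_P × MRP = 0.92% + 1.2759 × 7.33% = 10.27%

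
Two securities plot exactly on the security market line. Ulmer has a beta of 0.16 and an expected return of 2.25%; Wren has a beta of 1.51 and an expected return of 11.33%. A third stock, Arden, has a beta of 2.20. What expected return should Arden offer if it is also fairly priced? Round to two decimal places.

15.97%

MRP (SML slope) = (11.33% − 2.25%) / (1.51 − 0.16) = 9.08% / 1.35 = 6.7259%
R_f (intercept) = 2.25% − 0.16 × 6.7259% = 1.1739%
E(R_Arden) = R_f + β × MRP = 1.1739% + 2.20 × 6.7259% = 15.97%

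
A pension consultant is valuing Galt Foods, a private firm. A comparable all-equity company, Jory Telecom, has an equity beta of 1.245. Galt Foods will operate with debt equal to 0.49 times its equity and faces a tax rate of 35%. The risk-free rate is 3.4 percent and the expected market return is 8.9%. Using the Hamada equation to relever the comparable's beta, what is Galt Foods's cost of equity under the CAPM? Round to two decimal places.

12.43%

β_L = β_U × [1 + (1 − t)(D/E)] = 1.245 × [1 + (1 − 0.35) × 0.49]
    = 1.245 × [1 + 0.65 × 0.49] = 1.245 × 1.3185 = 1.6415
MRP = 8.9% − 3.4% = 5.50%
E(R) = R_f + β_L × MRP = 3.4% + 1.6415 × 5.5% = 12.43%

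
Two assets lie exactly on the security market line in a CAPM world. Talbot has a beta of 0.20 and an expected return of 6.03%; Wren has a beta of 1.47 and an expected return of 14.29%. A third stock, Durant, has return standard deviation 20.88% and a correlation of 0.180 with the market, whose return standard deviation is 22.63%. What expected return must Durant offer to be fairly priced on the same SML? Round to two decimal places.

5.81%

MRP = (14.29% − 6.03%) / (1.47 − 0.20) = 6.5039%
R_f = 6.03% − 0.20 × 6.5039% = 4.7292%
β_Durant = ρ·σ_i/σ_m = 0.180 × 20.88 / 22.63 = 0.1661
E(R_Durant) = R_f + β × MRP = 4.7292% + 0.1661 × 6.5039% = 5.81%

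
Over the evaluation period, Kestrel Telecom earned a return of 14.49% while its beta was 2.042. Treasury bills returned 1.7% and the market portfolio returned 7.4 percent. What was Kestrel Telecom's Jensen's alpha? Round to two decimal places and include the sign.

+1.15%

Market excess return = 7.4% − 1.7% = 5.70%
CAPM benchmark = R_f + β(R_m − R_f) = 1.7% + 2.042 × 5.7% = 13.3394%
α = actual − benchmark = 14.49% − 13.3394% = +1.15%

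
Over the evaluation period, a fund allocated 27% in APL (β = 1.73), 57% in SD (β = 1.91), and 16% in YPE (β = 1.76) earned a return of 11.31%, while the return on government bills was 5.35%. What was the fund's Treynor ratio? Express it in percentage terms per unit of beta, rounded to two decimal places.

3.24%

β_P = 0.27×1.73 + 0.57×1.91 + 0.16×1.76 = 1.8374
Treynor = (R_P − R_f) / β_P = (11.31% − 5.35%) / 1.8374 = 5.96% / 1.8374 = 3.24%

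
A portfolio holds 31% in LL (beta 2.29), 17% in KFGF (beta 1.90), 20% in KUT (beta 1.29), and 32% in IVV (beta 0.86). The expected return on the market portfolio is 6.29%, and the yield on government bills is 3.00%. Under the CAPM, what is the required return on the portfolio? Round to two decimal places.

β_P = Σ w_i β_i = 0.31×2.29 + 0.17×1.90 + 0.20×1.29 + 0.32×0.86 = 1.5661
MRP = 6.29% − 3.00% = 3.29%
E(R_P) = R_f + β_P × MRP = 3.00% + 1.5661 × 3.29% = 8.15%

8.15%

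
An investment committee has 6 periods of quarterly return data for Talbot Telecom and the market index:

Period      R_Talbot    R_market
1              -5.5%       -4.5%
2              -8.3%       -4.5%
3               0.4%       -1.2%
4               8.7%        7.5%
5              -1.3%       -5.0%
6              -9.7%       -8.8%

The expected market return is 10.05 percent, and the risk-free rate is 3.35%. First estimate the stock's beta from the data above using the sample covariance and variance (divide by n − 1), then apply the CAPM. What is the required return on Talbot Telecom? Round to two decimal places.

10.93%

Mean R_i = (-5.5 − 8.3 + 0.4 + 8.7 − 1.3 − 9.7) / 6 = -2.6167%
Mean R_m = (-4.5 − 4.5 − 1.2 + 7.5 − 5.0 − 8.8) / 6 = -2.7500%
Σ(R_i − R̄_i)(R_m − R̄_m) = 175.5550  ⇒  Cov = 175.5550 / 5 = 35.1110
Σ(R_m − R̄_m)² = 155.2550  ⇒  Var(R_m) = 155.2550 / 5 = 31.0510
β = Cov / Var(R_m) = 35.1110 / 31.0510 = 1.1308
MRP = 10.05% − 3.35% = 6.70%
E(R) = R_f + β × MRP = 3.35% + 1.1308 × 6.70% = 10.93%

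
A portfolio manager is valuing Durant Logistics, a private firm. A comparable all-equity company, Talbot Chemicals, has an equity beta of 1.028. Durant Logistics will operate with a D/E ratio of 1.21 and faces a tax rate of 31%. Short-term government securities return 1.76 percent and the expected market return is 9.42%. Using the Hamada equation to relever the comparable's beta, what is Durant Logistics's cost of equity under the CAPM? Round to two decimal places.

β_L = β_U × [1 + (1 − t)(D/E)] = 1.028 × [1 + (1 − 0.31) × 1.21]
    = 1.028 × [1 + 0.69 × 1.21] = 1.028 × 1.8349 = 1.8863
MRP = 9.42% − 1.76% = 7.66%
E(R) = R_f + β_L × MRP = 1.76% + 1.8863 × 7.66% = 16.21%

16.21%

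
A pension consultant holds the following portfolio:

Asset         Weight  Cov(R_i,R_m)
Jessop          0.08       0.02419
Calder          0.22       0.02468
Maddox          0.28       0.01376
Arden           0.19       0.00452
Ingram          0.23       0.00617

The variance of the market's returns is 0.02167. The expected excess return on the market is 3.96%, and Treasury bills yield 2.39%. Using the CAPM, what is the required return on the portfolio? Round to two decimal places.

4.86%

β_Jessop = 0.02419 / 0.02167 = 1.1163
β_Calder = 0.02468 / 0.02167 = 1.1389
β_Maddox = 0.01376 / 0.02167 = 0.6350
β_Arden = 0.00452 / 0.02167 = 0.2086
β_Ingram = 0.00617 / 0.02167 = 0.2847
β_P = Σ w_i β_i = 0.08×1.1163 + 0.22×1.1389 + 0.28×0.6350 + 0.19×0.2086 + 0.23×0.2847 = 0.6228
E(R_P) = R_f + β_P × MRP = 2.39% + 0.6228 × 3.96% = 4.86%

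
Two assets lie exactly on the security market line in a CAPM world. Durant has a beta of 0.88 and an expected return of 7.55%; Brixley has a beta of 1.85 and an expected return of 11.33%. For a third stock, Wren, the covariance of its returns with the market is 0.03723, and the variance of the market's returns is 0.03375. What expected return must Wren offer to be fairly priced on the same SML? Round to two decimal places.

MRP = (11.33% − 7.55%) / (1.85 − 0.88) = 3.8969%
R_f = 7.55% − 0.88 × 3.8969% = 4.1207%
β_Wren = Cov / Var(R_m) = 0.03723 / 0.03375 = 1.1031
E(R_Wren) = R_f + β × MRP = 4.1207% + 1.1031 × 3.8969% = 8.42%

8.42%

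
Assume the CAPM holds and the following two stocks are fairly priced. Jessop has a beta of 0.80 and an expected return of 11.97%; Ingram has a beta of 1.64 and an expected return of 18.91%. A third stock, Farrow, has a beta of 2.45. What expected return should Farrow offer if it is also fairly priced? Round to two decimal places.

25.60%

MRP (SML slope) = (18.91% − 11.97%) / (1.64 − 0.80) = 6.94% / 0.84 = 8.2619%
R_f (intercept) = 11.97% − 0.80 × 8.2619% = 5.3605%
E(R_Farrow) = R_f + β × MRP = 5.3605% + 2.45 × 8.2619% = 25.60%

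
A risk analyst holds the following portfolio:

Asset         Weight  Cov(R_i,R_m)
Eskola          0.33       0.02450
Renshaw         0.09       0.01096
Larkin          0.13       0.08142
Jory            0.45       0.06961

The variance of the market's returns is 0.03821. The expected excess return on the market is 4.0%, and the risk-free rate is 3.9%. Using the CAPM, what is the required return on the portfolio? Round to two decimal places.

β_Eskola = 0.02450 / 0.03821 = 0.6412
β_Renshaw = 0.01096 / 0.03821 = 0.2868
β_Larkin = 0.08142 / 0.03821 = 2.1309
β_Jory = 0.06961 / 0.03821 = 1.8218
β_P = Σ w_i β_i = 0.33×0.6412 + 0.09×0.2868 + 0.13×2.1309 + 0.45×1.8218 = 1.3342
E(R_P) = R_f + β_P × MRP = 3.9% + 1.3342 × 4.0% = 9.24%

9.24%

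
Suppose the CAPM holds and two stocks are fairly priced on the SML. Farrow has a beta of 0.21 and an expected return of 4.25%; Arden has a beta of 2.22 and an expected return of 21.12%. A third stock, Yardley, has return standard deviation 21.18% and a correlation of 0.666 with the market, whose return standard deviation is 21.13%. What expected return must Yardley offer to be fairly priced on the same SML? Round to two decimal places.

MRP = (21.12% − 4.25%) / (2.22 − 0.21) = 8.3930%
R_f = 4.25% − 0.21 × 8.3930% = 2.4875%
β_Yardley = ρ·σ_i/σ_m = 0.666 × 21.18 / 21.13 = 0.6676
E(R_Yardley) = R_f + β × MRP = 2.4875% + 0.6676 × 8.3930% = 8.09%

8.09%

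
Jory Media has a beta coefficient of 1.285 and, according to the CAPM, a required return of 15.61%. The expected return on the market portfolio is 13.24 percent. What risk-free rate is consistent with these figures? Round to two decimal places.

E(R) = R_f + β(E(R_m) − R_f) = R_f(1 − β) + β·E(R_m)
15.61% = R_f × (1 − 1.285) + 1.285 × 13.24%
15.61% = R_f × -0.285 + 17.01340%
R_f = (15.61% − 17.01340%) / -0.285 = 4.92%

4.92%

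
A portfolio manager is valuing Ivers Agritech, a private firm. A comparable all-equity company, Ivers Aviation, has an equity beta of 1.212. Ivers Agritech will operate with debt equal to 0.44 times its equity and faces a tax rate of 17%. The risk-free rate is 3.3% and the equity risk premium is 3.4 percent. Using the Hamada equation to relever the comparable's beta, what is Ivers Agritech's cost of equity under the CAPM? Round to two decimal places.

8.93%

β_L = β_U × [1 + (1 − t)(D/E)] = 1.212 × [1 + (1 − 0.17) × 0.44]
    = 1.212 × [1 + 0.83 × 0.44] = 1.212 × 1.3652 = 1.6546
E(R) = R_f + β_L × MRP = 3.3% + 1.6546 × 3.4% = 8.93%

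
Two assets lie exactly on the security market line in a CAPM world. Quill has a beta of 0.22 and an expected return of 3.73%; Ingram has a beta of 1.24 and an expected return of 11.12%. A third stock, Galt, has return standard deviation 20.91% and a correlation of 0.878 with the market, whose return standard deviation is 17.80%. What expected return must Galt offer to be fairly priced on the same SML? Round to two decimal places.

9.61%

MRP = (11.12% − 3.73%) / (1.24 − 0.22) = 7.2451%
R_f = 3.73% − 0.22 × 7.2451% = 2.1361%
β_Galt = ρ·σ_i/σ_m = 0.878 × 20.91 / 17.80 = 1.0314
E(R_Galt) = R_f + β × MRP = 2.1361% + 1.0314 × 7.2451% = 9.61%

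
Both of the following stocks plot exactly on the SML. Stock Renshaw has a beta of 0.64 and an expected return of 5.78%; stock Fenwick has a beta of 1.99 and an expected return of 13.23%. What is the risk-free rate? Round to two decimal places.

2.25%

Both satisfy E(R) = R_f + β·MRP, so the slope of the SML is
MRP = (13.23% − 5.78%) / (1.99 − 0.64) = 7.45% / 1.35 = 5.5185%
R_f = E(R_Renshaw) − β_Renshaw·MRP = 5.78% − 0.64 × 5.5185% = 2.2482%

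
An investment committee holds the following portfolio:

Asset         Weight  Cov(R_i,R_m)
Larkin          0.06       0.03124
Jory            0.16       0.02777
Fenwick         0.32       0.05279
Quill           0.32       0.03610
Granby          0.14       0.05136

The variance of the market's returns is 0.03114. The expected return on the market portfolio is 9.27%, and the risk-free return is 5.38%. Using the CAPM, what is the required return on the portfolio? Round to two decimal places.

10.62%

β_Larkin = 0.03124 / 0.03114 = 1.0032
β_Jory = 0.02777 / 0.03114 = 0.8918
β_Fenwick = 0.05279 / 0.03114 = 1.6952
β_Quill = 0.03610 / 0.03114 = 1.1593
β_Granby = 0.05136 / 0.03114 = 1.6493
β_P = Σ w_i β_i = 0.06×1.0032 + 0.16×0.8918 + 0.32×1.6952 + 0.32×1.1593 + 0.14×1.6493 = 1.3472
MRP = 9.27% − 5.38% = 3.89%
E(R_P) = R_f + β_P × MRP = 5.38% + 1.3472 × 3.89% = 10.62%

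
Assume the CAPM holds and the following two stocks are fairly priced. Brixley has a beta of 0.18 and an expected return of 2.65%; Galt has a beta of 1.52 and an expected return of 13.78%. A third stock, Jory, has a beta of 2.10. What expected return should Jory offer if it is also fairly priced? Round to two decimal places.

MRP (SML slope) = (13.78% − 2.65%) / (1.52 − 0.18) = 11.13% / 1.34 = 8.3060%
R_f (intercept) = 2.65% − 0.18 × 8.3060% = 1.1549%
E(R_Jory) = R_f + β × MRP = 1.1549% + 2.10 × 8.3060% = 18.60%

18.60%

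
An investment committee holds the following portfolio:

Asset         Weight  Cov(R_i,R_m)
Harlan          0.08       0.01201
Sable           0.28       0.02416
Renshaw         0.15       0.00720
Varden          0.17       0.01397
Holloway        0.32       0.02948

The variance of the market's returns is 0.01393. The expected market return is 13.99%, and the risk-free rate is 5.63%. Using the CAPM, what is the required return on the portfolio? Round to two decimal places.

18.00%

β_Harlan = 0.01201 / 0.01393 = 0.8622
β_Sable = 0.02416 / 0.01393 = 1.7344
β_Renshaw = 0.00720 / 0.01393 = 0.5169
β_Varden = 0.01397 / 0.01393 = 1.0029
β_Holloway = 0.02948 / 0.01393 = 2.1163
β_P = Σ w_i β_i = 0.08×0.8622 + 0.28×1.7344 + 0.15×0.5169 + 0.17×1.0029 + 0.32×2.1163 = 1.4799
MRP = 13.99% − 5.63% = 8.36%
E(R_P) = R_f + β_P × MRP = 5.63% + 1.4799 × 8.36% = 18.00%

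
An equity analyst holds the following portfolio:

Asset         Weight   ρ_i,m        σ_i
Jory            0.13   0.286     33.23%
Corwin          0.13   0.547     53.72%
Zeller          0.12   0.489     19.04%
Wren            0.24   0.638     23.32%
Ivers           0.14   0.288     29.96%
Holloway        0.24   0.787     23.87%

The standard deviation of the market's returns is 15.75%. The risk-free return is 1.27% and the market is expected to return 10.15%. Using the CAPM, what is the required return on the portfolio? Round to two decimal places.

9.99%

β_Jory = 0.286 × 33.23% / 15.75% = 0.6034
β_Corwin = 0.547 × 53.72% / 15.75% = 1.8657
β_Zeller = 0.489 × 19.04% / 15.75% = 0.5911
β_Wren = 0.638 × 23.32% / 15.75% = 0.9446
β_Ivers = 0.288 × 29.96% / 15.75% = 0.5478
β_Holloway = 0.787 × 23.87% / 15.75% = 1.1927
β_P = Σ w_i β_i = 0.13×0.6034 + 0.13×1.8657 + 0.12×0.5911 + 0.24×0.9446 + 0.14×0.5478 + 0.24×1.1927 = 0.9816
MRP = 10.15% − 1.27% = 8.88%
E(R_P) = R_f + β_P × MRP = 1.27% + 0.9816 × 8.88% = 9.99%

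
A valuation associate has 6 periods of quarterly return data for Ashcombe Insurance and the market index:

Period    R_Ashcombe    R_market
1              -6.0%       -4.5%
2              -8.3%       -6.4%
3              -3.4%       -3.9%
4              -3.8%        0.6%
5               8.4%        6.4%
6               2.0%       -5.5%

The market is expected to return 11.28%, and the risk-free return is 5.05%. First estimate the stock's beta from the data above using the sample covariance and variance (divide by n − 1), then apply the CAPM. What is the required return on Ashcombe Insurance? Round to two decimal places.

Mean R_i = (-6.0 − 8.3 − 3.4 − 3.8 + 8.4 + 2.0) / 6 = -1.8500%
Mean R_m = (-4.5 − 6.4 − 3.9 + 0.6 + 6.4 − 5.5) / 6 = -2.2167%
Σ(R_i − R̄_i)(R_m − R̄_m) = 109.2550  ⇒  Cov = 109.2550 / 5 = 21.8510
Σ(R_m − R̄_m)² = 118.5083  ⇒  Var(R_m) = 118.5083 / 5 = 23.7017
β = Cov / Var(R_m) = 21.8510 / 23.7017 = 0.9219
MRP = 11.28% − 5.05% = 6.23%
E(R) = R_f + β × MRP = 5.05% + 0.9219 × 6.23% = 10.79%

10.79%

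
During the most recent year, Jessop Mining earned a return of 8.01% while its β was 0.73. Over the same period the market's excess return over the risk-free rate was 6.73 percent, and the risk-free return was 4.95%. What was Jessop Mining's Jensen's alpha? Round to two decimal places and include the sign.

CAPM benchmark = R_f + β(R_m − R_f) = 4.95% + 0.73 × 6.73% = 9.8629%
α = actual − benchmark = 8.01% − 9.8629% = -1.85%

-1.85%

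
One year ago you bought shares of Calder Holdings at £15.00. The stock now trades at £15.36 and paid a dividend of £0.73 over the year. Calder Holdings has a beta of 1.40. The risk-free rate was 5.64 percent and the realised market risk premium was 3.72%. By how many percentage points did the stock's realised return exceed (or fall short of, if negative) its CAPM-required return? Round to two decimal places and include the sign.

-3.58%

Realised HPR = (P1 + D1 − P0) / P0 = (15.36 + 0.73 − 15.00) / 15.00 = 1.09 / 15.00 = 7.2667%
CAPM required = R_f + β·MRP = 5.64% + 1.40 × 3.72% = 10.8480%
α = realised − required = 7.2667% − 10.8480% = -3.58%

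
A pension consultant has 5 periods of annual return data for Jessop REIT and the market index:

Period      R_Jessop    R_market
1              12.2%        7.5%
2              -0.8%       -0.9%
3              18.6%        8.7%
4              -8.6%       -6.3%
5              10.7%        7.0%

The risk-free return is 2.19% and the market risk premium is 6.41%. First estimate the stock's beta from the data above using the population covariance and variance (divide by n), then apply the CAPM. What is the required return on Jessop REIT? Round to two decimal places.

12.75%

Mean R_i = (12.2 − 0.8 + 18.6 − 8.6 + 10.7) / 5 = 6.4200%
Mean R_m = (7.5 − 0.9 + 8.7 − 6.3 + 7.0) / 5 = 3.2000%
Σ(R_i − R̄_i)(R_m − R̄_m) = 280.4000  ⇒  Cov = 280.4000 / 5 = 56.0800
Σ(R_m − R̄_m)² = 170.2400  ⇒  Var(R_m) = 170.2400 / 5 = 34.0480
β = Cov / Var(R_m) = 56.0800 / 34.0480 = 1.6471
E(R) = R_f + β × MRP = 2.19% + 1.6471 × 6.41% = 12.75%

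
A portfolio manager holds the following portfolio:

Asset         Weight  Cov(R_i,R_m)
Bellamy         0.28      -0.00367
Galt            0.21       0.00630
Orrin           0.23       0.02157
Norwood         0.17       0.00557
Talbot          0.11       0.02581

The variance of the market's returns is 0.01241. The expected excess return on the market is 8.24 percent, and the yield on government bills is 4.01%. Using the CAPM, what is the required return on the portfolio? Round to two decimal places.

10.01%

β_Bellamy = -0.00367 / 0.01241 = -0.2957
β_Galt = 0.00630 / 0.01241 = 0.5077
β_Orrin = 0.02157 / 0.01241 = 1.7381
β_Norwood = 0.00557 / 0.01241 = 0.4488
β_Talbot = 0.02581 / 0.01241 = 2.0798
β_P = Σ w_i β_i = 0.28×-0.2957 + 0.21×0.5077 + 0.23×1.7381 + 0.17×0.4488 + 0.11×2.0798 = 0.7287
E(R_P) = R_f + β_P × MRP = 4.01% + 0.7287 × 8.24% = 10.01%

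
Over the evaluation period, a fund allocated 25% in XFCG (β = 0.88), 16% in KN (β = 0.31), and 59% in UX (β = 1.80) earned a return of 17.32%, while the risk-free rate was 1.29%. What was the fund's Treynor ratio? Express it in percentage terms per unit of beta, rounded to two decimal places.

12.04%

β_P = 0.25×0.88 + 0.16×0.31 + 0.59×1.80 = 1.3316
Treynor = (R_P − R_f) / β_P = (17.32% − 1.29%) / 1.3316 = 16.03% / 1.3316 = 12.04%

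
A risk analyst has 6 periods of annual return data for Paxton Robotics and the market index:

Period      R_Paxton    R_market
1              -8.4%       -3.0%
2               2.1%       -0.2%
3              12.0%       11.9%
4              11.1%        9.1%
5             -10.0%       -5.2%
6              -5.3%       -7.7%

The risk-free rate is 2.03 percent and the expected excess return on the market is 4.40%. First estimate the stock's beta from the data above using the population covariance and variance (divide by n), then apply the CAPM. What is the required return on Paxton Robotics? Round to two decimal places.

7.05%

Mean R_i = (-8.4 + 2.1 + 12.0 + 11.1 − 10.0 − 5.3) / 6 = 0.2500%
Mean R_m = (-3.0 − 0.2 + 11.9 + 9.1 − 5.2 − 7.7) / 6 = 0.8167%
Σ(R_i − R̄_i)(R_m − R̄_m) = 360.1750  ⇒  Cov = 360.1750 / 6 = 60.0292
Σ(R_m − R̄_m)² = 315.7883  ⇒  Var(R_m) = 315.7883 / 6 = 52.6314
β = Cov / Var(R_m) = 60.0292 / 52.6314 = 1.1406
E(R) = R_f + β × MRP = 2.03% + 1.1406 × 4.40% = 7.05%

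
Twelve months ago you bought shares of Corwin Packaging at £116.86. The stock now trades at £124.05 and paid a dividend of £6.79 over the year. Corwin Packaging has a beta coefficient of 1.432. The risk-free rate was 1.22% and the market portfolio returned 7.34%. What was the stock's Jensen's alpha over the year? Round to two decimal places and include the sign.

+1.98%

Realised HPR = (P1 + D1 − P0) / P0 = (124.05 + 6.79 − 116.86) / 116.86 = 13.98 / 116.86 = 11.9630%
MRP = 7.34% − 1.22% = 6.12%
CAPM required = R_f + β·MRP = 1.22% + 1.432 × 6.12% = 9.98384%
α = realised − required = 11.9630% − 9.98384% = +1.98%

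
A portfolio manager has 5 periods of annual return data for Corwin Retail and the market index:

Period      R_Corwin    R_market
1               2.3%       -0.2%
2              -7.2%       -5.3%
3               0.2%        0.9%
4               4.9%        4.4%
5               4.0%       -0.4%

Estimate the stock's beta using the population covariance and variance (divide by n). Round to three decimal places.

Mean R_i = (2.3 − 7.2 + 0.2 + 4.9 + 4.0) / 5 = 0.8400%
Mean R_m = (-0.2 − 5.3 + 0.9 + 4.4 − 0.4) / 5 = -0.1200%
Σ(R_i − R̄_i)(R_m − R̄_m) = 58.3440  ⇒  Cov = 58.3440 / 5 = 11.6688
Σ(R_m − R̄_m)² = 48.3880  ⇒  Var(R_m) = 48.3880 / 5 = 9.6776
β = Cov / Var(R_m) = 11.6688 / 9.6776 = 1.2058

1.206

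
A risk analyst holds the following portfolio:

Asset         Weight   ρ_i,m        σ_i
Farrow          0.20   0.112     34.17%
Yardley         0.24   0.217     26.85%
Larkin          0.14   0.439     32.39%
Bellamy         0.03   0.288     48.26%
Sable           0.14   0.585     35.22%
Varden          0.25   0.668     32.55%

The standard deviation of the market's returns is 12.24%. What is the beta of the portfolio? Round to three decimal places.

1.053

β_Farrow = 0.112 × 34.17% / 12.24% = 0.3127
β_Yardley = 0.217 × 26.85% / 12.24% = 0.4760
β_Larkin = 0.439 × 32.39% / 12.24% = 1.1617
β_Bellamy = 0.288 × 48.26% / 12.24% = 1.1355
β_Sable = 0.585 × 35.22% / 12.24% = 1.6833
β_Varden = 0.668 × 32.55% / 12.24% = 1.7764
β_P = Σ w_i β_i = 0.20×0.3127 + 0.24×0.4760 + 0.14×1.1617 + 0.03×1.1355 + 0.14×1.6833 + 0.25×1.7764 = 1.0532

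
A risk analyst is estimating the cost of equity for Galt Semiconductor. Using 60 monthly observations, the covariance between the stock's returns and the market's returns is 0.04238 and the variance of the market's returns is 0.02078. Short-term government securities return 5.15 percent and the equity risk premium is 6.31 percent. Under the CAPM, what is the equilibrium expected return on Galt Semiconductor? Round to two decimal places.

18.02%

β = Cov(R_i, R_m) / Var(R_m) = 0.04238 / 0.02078 = 2.0395
E(R) = R_f + β × MRP = 5.15% + 2.0395 × 6.31% = 18.02%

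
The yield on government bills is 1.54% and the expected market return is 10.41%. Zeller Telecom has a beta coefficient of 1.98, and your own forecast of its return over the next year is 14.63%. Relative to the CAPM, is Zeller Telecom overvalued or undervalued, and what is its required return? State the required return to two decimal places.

MRP = 10.41% − 1.54% = 8.87%
Required return = R_f + β·MRP = 1.54% + 1.98 × 8.87% = 19.10%
Forecast 14.63% < required 19.10% → the stock plots below the SML → overvalued.

Overvalued; required return 19.10%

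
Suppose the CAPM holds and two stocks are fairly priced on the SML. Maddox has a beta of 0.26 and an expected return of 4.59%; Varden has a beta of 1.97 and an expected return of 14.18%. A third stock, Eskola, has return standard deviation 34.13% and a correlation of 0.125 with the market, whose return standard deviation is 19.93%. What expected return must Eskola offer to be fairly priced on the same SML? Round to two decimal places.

4.33%

MRP = (14.18% − 4.59%) / (1.97 − 0.26) = 5.6082%
R_f = 4.59% − 0.26 × 5.6082% = 3.1319%
β_Eskola = ρ·σ_i/σ_m = 0.125 × 34.13 / 19.93 = 0.2141
E(R_Eskola) = R_f + β × MRP = 3.1319% + 0.2141 × 5.6082% = 4.33%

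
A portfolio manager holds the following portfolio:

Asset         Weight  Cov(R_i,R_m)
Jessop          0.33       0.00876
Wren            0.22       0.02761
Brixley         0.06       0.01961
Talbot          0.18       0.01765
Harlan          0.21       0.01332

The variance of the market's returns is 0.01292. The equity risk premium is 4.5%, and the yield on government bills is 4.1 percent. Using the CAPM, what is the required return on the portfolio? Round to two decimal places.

9.71%

β_Jessop = 0.00876 / 0.01292 = 0.6780
β_Wren = 0.02761 / 0.01292 = 2.1370
β_Brixley = 0.01961 / 0.01292 = 1.5178
β_Talbot = 0.01765 / 0.01292 = 1.3661
β_Harlan = 0.01332 / 0.01292 = 1.0310
β_P = Σ w_i β_i = 0.33×0.6780 + 0.22×2.1370 + 0.06×1.5178 + 0.18×1.3661 + 0.21×1.0310 = 1.2474
E(R_P) = R_f + β_P × MRP = 4.1% + 1.2474 × 4.5% = 9.71%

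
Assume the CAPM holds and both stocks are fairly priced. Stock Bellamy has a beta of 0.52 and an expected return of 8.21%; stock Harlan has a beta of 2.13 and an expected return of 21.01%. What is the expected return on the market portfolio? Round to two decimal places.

Both satisfy E(R) = R_f + β·MRP, so the slope of the SML is
MRP = (21.01% − 8.21%) / (2.13 − 0.52) = 12.80% / 1.61 = 7.9503%
R_f = E(R_Bellamy) − β_Bellamy·MRP = 8.21% − 0.52 × 7.9503% = 4.0758%
E(R_m) = R_f + MRP = 4.0758% + 7.9503% = 12.03%

12.03%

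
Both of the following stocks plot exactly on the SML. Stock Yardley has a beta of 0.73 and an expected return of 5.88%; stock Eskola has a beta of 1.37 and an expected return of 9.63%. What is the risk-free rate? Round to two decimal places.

1.60%

Both satisfy E(R) = R_f + β·MRP, so the slope of the SML is
MRP = (9.63% − 5.88%) / (1.37 − 0.73) = 3.75% / 0.64 = 5.8594%
R_f = E(R_Yardley) − β_Yardley·MRP = 5.88% − 0.73 × 5.8594% = 1.6026%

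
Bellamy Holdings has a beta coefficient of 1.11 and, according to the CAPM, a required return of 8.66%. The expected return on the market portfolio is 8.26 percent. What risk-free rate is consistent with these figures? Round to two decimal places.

4.62%

E(R) = R_f + β(E(R_m) − R_f) = R_f(1 − β) + β·E(R_m)
8.66% = R_f × (1 − 1.11) + 1.11 × 8.26%
8.66% = R_f × -0.11 + 9.1686%
R_f = (8.66% − 9.1686%) / -0.11 = 4.62%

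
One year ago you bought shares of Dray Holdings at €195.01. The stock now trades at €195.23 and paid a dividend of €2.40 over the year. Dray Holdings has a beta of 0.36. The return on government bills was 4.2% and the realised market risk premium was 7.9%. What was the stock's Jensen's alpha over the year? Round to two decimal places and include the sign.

Realised HPR = (P1 + D1 − P0) / P0 = (195.23 + 2.40 − 195.01) / 195.01 = 2.62 / 195.01 = 1.3435%
CAPM required = R_f + β·MRP = 4.2% + 0.36 × 7.9% = 7.0440%
α = realised − required = 1.3435% − 7.0440% = -5.70%

-5.70%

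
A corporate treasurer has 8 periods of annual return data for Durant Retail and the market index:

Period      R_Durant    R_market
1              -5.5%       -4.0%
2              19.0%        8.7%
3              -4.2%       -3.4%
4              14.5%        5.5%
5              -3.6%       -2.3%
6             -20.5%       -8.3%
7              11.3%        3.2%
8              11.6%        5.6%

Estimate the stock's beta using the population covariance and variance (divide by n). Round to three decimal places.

2.221

Mean R_i = (-5.5 + 19.0 − 4.2 + 14.5 − 3.6 − 20.5 + 11.3 + 11.6) / 8 = 2.8250%
Mean R_m = (-4.0 + 8.7 − 3.4 + 5.5 − 2.3 − 8.3 + 3.2 + 5.6) / 8 = 0.6250%
Σ(R_i − R̄_i)(R_m − R̄_m) = 546.7550  ⇒  Cov = 546.7550 / 8 = 68.3444
Σ(R_m − R̄_m)² = 246.1550  ⇒  Var(R_m) = 246.1550 / 8 = 30.7694
β = Cov / Var(R_m) = 68.3444 / 30.7694 = 2.2212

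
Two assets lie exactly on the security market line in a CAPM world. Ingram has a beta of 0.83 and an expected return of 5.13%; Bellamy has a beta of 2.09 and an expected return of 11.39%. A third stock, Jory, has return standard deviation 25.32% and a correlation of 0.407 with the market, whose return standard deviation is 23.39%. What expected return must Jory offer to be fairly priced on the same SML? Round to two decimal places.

MRP = (11.39% − 5.13%) / (2.09 − 0.83) = 4.9683%
R_f = 5.13% − 0.83 × 4.9683% = 1.0063%
β_Jory = ρ·σ_i/σ_m = 0.407 × 25.32 / 23.39 = 0.4406
E(R_Jory) = R_f + β × MRP = 1.0063% + 0.4406 × 4.9683% = 3.20%

3.20%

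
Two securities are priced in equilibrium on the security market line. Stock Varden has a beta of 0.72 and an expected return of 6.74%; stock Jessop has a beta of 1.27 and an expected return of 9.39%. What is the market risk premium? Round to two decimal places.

4.82%

Both satisfy E(R) = R_f + β·MRP, so the slope of the SML is
MRP = (9.39% − 6.74%) / (1.27 − 0.72) = 2.65% / 0.55 = 4.8182%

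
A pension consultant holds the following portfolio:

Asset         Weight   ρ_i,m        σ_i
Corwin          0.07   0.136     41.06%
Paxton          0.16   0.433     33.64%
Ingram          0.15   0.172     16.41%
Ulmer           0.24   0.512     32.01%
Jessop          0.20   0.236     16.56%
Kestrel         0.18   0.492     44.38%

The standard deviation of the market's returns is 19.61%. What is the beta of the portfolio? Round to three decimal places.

β_Corwin = 0.136 × 41.06% / 19.61% = 0.2848
β_Paxton = 0.433 × 33.64% / 19.61% = 0.7428
β_Ingram = 0.172 × 16.41% / 19.61% = 0.1439
β_Ulmer = 0.512 × 32.01% / 19.61% = 0.8358
β_Jessop = 0.236 × 16.56% / 19.61% = 0.1993
β_Kestrel = 0.492 × 44.38% / 19.61% = 1.1135
β_P = Σ w_i β_i = 0.07×0.2848 + 0.16×0.7428 + 0.15×0.1439 + 0.24×0.8358 + 0.20×0.1993 + 0.18×1.1135 = 0.6013

0.601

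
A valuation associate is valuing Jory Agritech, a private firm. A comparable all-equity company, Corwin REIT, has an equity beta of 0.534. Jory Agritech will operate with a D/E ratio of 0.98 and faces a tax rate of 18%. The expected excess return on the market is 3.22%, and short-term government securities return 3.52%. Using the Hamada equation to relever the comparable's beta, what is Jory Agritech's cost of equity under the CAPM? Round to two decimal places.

β_L = β_U × [1 + (1 − t)(D/E)] = 0.534 × [1 + (1 − 0.18) × 0.98]
    = 0.534 × [1 + 0.82 × 0.98] = 0.534 × 1.8036 = 0.9631
E(R) = R_f + β_L × MRP = 3.52% + 0.9631 × 3.22% = 6.62%

6.62%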